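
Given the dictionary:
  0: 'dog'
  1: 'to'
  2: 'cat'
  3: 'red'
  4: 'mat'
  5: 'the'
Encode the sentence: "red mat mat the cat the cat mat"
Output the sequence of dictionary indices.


Look up each word in the dictionary:
  'red' -> 3
  'mat' -> 4
  'mat' -> 4
  'the' -> 5
  'cat' -> 2
  'the' -> 5
  'cat' -> 2
  'mat' -> 4

Encoded: [3, 4, 4, 5, 2, 5, 2, 4]


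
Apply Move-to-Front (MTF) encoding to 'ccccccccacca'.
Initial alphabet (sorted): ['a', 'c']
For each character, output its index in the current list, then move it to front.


MTF encoding:
'c': index 1 in ['a', 'c'] -> ['c', 'a']
'c': index 0 in ['c', 'a'] -> ['c', 'a']
'c': index 0 in ['c', 'a'] -> ['c', 'a']
'c': index 0 in ['c', 'a'] -> ['c', 'a']
'c': index 0 in ['c', 'a'] -> ['c', 'a']
'c': index 0 in ['c', 'a'] -> ['c', 'a']
'c': index 0 in ['c', 'a'] -> ['c', 'a']
'c': index 0 in ['c', 'a'] -> ['c', 'a']
'a': index 1 in ['c', 'a'] -> ['a', 'c']
'c': index 1 in ['a', 'c'] -> ['c', 'a']
'c': index 0 in ['c', 'a'] -> ['c', 'a']
'a': index 1 in ['c', 'a'] -> ['a', 'c']


Output: [1, 0, 0, 0, 0, 0, 0, 0, 1, 1, 0, 1]


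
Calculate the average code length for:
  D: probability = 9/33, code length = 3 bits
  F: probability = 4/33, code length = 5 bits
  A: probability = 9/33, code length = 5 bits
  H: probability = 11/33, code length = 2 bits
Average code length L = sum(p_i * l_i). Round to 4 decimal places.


Weighted contributions p_i * l_i:
  D: (9/33) * 3 = 27/33
  F: (4/33) * 5 = 20/33
  A: (9/33) * 5 = 45/33
  H: (11/33) * 2 = 22/33
Sum = (27 + 20 + 45 + 22)/33 = 114/33

L = 114/33 = 3.4545 bits/symbol


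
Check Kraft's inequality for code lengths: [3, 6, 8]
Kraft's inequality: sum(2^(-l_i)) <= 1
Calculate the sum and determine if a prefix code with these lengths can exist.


Sum = 2^(-3) + 2^(-6) + 2^(-8)
    = 0.125 + 0.015625 + 0.00390625
    = 37/256 = 0.14453125
Since 0.14453125 <= 1, Kraft's inequality IS satisfied.
A prefix code with these lengths CAN exist.

Kraft sum = 0.14453125. Satisfied.


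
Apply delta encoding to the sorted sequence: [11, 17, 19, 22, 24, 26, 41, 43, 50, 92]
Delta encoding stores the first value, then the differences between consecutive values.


First value: 11
Deltas:
  17 - 11 = 6
  19 - 17 = 2
  22 - 19 = 3
  24 - 22 = 2
  26 - 24 = 2
  41 - 26 = 15
  43 - 41 = 2
  50 - 43 = 7
  92 - 50 = 42


Delta encoded: [11, 6, 2, 3, 2, 2, 15, 2, 7, 42]


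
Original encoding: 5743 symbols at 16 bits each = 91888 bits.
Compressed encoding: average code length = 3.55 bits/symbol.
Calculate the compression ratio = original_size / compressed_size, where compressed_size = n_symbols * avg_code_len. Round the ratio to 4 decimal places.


original_size = n_symbols * orig_bits = 5743 * 16 = 91888 bits
compressed_size = n_symbols * avg_code_len = 5743 * 3.55 = 20387.65 bits
ratio = original_size / compressed_size = 91888 / 20387.65 = 4.507

Compression ratio = 4.507


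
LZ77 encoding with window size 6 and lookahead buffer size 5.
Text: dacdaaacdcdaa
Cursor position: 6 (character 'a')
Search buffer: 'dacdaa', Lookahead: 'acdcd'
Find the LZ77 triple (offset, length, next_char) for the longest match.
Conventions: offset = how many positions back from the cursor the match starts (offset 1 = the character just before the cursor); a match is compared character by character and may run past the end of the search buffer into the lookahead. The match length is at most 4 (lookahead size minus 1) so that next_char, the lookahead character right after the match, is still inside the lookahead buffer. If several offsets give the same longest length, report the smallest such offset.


Try each offset into the search buffer:
  offset=1 (pos 5, char 'a'): match length 1
  offset=2 (pos 4, char 'a'): match length 1
  offset=3 (pos 3, char 'd'): match length 0
  offset=4 (pos 2, char 'c'): match length 0
  offset=5 (pos 1, char 'a'): match length 3
  offset=6 (pos 0, char 'd'): match length 0
Longest match has length 3 at offset 5.
next_char = character at position 6 + 3 = 9 -> 'c'

Best match: offset=5, length=3 (matching 'acd' starting at position 1)
LZ77 triple: (5, 3, 'c')


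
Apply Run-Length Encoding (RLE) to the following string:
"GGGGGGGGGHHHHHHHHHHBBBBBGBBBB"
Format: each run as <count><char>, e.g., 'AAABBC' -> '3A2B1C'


Scanning runs left to right:
  i=0: run of 'G' x 9 -> '9G'
  i=9: run of 'H' x 10 -> '10H'
  i=19: run of 'B' x 5 -> '5B'
  i=24: run of 'G' x 1 -> '1G'
  i=25: run of 'B' x 4 -> '4B'

RLE = 9G10H5B1G4B


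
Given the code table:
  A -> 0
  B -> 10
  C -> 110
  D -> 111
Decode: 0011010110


Decoding:
0 -> A
0 -> A
110 -> C
10 -> B
110 -> C


Result: AACBC


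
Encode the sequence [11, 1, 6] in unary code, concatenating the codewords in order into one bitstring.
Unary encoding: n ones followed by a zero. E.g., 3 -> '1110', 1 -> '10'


Encode each number as n ones followed by a terminating 0:
  11 -> 111111111110 (12 bits)
  1 -> 10 (2 bits)
  6 -> 1111110 (7 bits)
Total length = 12 + 2 + 7 = 21 bits.

Unary([11, 1, 6]) = 111111111110101111110 (21 bits)


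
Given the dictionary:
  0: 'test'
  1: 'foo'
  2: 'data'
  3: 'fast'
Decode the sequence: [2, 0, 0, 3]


Look up each index in the dictionary:
  2 -> 'data'
  0 -> 'test'
  0 -> 'test'
  3 -> 'fast'

Decoded: "data test test fast"


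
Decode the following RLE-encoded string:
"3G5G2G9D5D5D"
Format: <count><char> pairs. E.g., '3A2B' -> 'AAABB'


Expanding each <count><char> pair:
  3G -> 'GGG'
  5G -> 'GGGGG'
  2G -> 'GG'
  9D -> 'DDDDDDDDD'
  5D -> 'DDDDD'
  5D -> 'DDDDD'

Decoded = GGGGGGGGGGDDDDDDDDDDDDDDDDDDD


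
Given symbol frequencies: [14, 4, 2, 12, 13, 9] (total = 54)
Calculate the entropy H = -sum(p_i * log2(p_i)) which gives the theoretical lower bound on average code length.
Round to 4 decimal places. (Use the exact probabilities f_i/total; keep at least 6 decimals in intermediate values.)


Per-symbol terms -p_i * log2(p_i) with p_i = f_i/54:
  p = 14/54 = 0.259259: log2(p) = -1.947533, -p*log2(p) = 0.504916
  p = 4/54 = 0.074074: log2(p) = -3.754888, -p*log2(p) = 0.278140
  p = 2/54 = 0.037037: log2(p) = -4.754888, -p*log2(p) = 0.176107
  p = 12/54 = 0.222222: log2(p) = -2.169925, -p*log2(p) = 0.482206
  p = 13/54 = 0.240741: log2(p) = -2.054448, -p*log2(p) = 0.494589
  p = 9/54 = 0.166667: log2(p) = -2.584963, -p*log2(p) = 0.430827
H = 0.504916 + 0.278140 + 0.176107 + 0.482206 + 0.494589 + 0.430827 = 2.366785

H = 2.3668 bits/symbol


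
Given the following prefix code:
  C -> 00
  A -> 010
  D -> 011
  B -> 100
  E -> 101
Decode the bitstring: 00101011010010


Decoding step by step:
Bits 00 -> C
Bits 101 -> E
Bits 011 -> D
Bits 010 -> A
Bits 010 -> A


Decoded message: CEDAA


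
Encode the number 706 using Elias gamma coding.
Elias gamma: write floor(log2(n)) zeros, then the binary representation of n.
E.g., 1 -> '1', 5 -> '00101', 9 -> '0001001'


num_bits = floor(log2(706)) + 1 = 10
leading_zeros = num_bits - 1 = 9
binary(706) = 1011000010

Elias gamma(706) = '000000000' + '1011000010' = 0000000001011000010 (19 bits)


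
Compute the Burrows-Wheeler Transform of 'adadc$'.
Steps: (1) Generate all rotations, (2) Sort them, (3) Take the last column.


Rotations (sorted):
  0: $adadc -> last char: c
  1: adadc$ -> last char: $
  2: adc$ad -> last char: d
  3: c$adad -> last char: d
  4: dadc$a -> last char: a
  5: dc$ada -> last char: a


BWT = c$ddaa


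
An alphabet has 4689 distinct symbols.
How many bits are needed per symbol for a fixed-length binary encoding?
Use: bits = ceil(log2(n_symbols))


log2(4689) = 12.1951
Bracket: 2^12 = 4096 < 4689 <= 2^13 = 8192
So ceil(log2(4689)) = 13

bits = ceil(log2(4689)) = ceil(12.1951) = 13 bits


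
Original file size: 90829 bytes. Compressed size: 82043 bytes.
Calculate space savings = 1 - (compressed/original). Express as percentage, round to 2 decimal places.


ratio = compressed/original = 82043/90829 = 0.903269
savings = 1 - ratio = 1 - 0.903269 = 0.096731
as a percentage: 0.096731 * 100 = 9.67%

Space savings = 1 - 82043/90829 = 9.67%


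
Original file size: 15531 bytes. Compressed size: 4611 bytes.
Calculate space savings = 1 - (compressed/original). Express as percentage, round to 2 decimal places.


ratio = compressed/original = 4611/15531 = 0.29689
savings = 1 - ratio = 1 - 0.29689 = 0.70311
as a percentage: 0.70311 * 100 = 70.31%

Space savings = 1 - 4611/15531 = 70.31%


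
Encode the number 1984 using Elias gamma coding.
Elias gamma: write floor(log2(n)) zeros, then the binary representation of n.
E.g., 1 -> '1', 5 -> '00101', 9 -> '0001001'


num_bits = floor(log2(1984)) + 1 = 11
leading_zeros = num_bits - 1 = 10
binary(1984) = 11111000000

Elias gamma(1984) = '0000000000' + '11111000000' = 000000000011111000000 (21 bits)


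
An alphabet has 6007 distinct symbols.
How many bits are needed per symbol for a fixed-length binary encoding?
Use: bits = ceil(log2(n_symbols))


log2(6007) = 12.5524
Bracket: 2^12 = 4096 < 6007 <= 2^13 = 8192
So ceil(log2(6007)) = 13

bits = ceil(log2(6007)) = ceil(12.5524) = 13 bits


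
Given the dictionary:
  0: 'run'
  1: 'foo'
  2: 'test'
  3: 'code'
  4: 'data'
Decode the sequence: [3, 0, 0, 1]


Look up each index in the dictionary:
  3 -> 'code'
  0 -> 'run'
  0 -> 'run'
  1 -> 'foo'

Decoded: "code run run foo"


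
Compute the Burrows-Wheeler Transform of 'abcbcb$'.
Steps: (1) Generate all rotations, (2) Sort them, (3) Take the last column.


Rotations (sorted):
  0: $abcbcb -> last char: b
  1: abcbcb$ -> last char: $
  2: b$abcbc -> last char: c
  3: bcb$abc -> last char: c
  4: bcbcb$a -> last char: a
  5: cb$abcb -> last char: b
  6: cbcb$ab -> last char: b


BWT = b$ccabb


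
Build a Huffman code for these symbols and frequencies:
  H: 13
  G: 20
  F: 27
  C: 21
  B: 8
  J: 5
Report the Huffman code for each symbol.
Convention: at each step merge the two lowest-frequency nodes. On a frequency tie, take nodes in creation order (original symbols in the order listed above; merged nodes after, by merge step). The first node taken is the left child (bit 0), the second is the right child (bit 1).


Huffman tree construction:
Step 1: Merge J(5) + B(8) = 13
Step 2: Merge H(13) + (J+B)(13) = 26
Step 3: Merge G(20) + C(21) = 41
Step 4: Merge (H+(J+B))(26) + F(27) = 53
Step 5: Merge (G+C)(41) + ((H+(J+B))+F)(53) = 94
Read each symbol's code off the tree from the root (left child = 0, right child = 1).

Codes:
  H: 100 (length 3)
  G: 00 (length 2)
  F: 11 (length 2)
  C: 01 (length 2)
  B: 1011 (length 4)
  J: 1010 (length 4)
Average code length: 227/94 = 2.4149 bits/symbol


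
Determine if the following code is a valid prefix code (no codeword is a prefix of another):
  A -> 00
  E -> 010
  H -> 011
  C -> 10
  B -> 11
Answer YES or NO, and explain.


Checking each pair (does one codeword prefix another?):
  A='00' vs E='010': no prefix
  A='00' vs H='011': no prefix
  A='00' vs C='10': no prefix
  A='00' vs B='11': no prefix
  E='010' vs A='00': no prefix
  E='010' vs H='011': no prefix
  E='010' vs C='10': no prefix
  E='010' vs B='11': no prefix
  H='011' vs A='00': no prefix
  H='011' vs E='010': no prefix
  H='011' vs C='10': no prefix
  H='011' vs B='11': no prefix
  C='10' vs A='00': no prefix
  C='10' vs E='010': no prefix
  C='10' vs H='011': no prefix
  C='10' vs B='11': no prefix
  B='11' vs A='00': no prefix
  B='11' vs E='010': no prefix
  B='11' vs H='011': no prefix
  B='11' vs C='10': no prefix
No violation found over all pairs.

YES -- this is a valid prefix code. No codeword is a prefix of any other codeword.


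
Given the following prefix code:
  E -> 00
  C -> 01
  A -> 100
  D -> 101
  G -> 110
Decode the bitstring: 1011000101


Decoding step by step:
Bits 101 -> D
Bits 100 -> A
Bits 01 -> C
Bits 01 -> C


Decoded message: DACC


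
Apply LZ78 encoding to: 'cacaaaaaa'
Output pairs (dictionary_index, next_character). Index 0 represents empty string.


LZ78 encoding steps:
Dictionary: {0: ''}
Step 1: w='' (idx 0), next='c' -> output (0, 'c'), add 'c' as idx 1
Step 2: w='' (idx 0), next='a' -> output (0, 'a'), add 'a' as idx 2
Step 3: w='c' (idx 1), next='a' -> output (1, 'a'), add 'ca' as idx 3
Step 4: w='a' (idx 2), next='a' -> output (2, 'a'), add 'aa' as idx 4
Step 5: w='aa' (idx 4), next='a' -> output (4, 'a'), add 'aaa' as idx 5


Encoded: [(0, 'c'), (0, 'a'), (1, 'a'), (2, 'a'), (4, 'a')]


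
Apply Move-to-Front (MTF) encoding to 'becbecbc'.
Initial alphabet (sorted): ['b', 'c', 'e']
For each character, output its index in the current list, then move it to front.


MTF encoding:
'b': index 0 in ['b', 'c', 'e'] -> ['b', 'c', 'e']
'e': index 2 in ['b', 'c', 'e'] -> ['e', 'b', 'c']
'c': index 2 in ['e', 'b', 'c'] -> ['c', 'e', 'b']
'b': index 2 in ['c', 'e', 'b'] -> ['b', 'c', 'e']
'e': index 2 in ['b', 'c', 'e'] -> ['e', 'b', 'c']
'c': index 2 in ['e', 'b', 'c'] -> ['c', 'e', 'b']
'b': index 2 in ['c', 'e', 'b'] -> ['b', 'c', 'e']
'c': index 1 in ['b', 'c', 'e'] -> ['c', 'b', 'e']


Output: [0, 2, 2, 2, 2, 2, 2, 1]


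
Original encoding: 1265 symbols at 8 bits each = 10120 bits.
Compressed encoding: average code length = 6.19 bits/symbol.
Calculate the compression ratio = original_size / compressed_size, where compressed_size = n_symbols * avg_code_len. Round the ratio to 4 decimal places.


original_size = n_symbols * orig_bits = 1265 * 8 = 10120 bits
compressed_size = n_symbols * avg_code_len = 1265 * 6.19 = 7830.35 bits
ratio = original_size / compressed_size = 10120 / 7830.35 = 1.2924

Compression ratio = 1.2924


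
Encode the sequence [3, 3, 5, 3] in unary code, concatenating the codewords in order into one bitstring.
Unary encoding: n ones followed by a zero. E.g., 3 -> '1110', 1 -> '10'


Encode each number as n ones followed by a terminating 0:
  3 -> 1110 (4 bits)
  3 -> 1110 (4 bits)
  5 -> 111110 (6 bits)
  3 -> 1110 (4 bits)
Total length = 4 + 4 + 6 + 4 = 18 bits.

Unary([3, 3, 5, 3]) = 111011101111101110 (18 bits)


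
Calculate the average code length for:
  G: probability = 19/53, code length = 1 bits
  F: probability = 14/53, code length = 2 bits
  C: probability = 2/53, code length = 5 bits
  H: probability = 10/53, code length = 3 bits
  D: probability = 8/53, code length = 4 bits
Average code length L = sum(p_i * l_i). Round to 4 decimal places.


Weighted contributions p_i * l_i:
  G: (19/53) * 1 = 19/53
  F: (14/53) * 2 = 28/53
  C: (2/53) * 5 = 10/53
  H: (10/53) * 3 = 30/53
  D: (8/53) * 4 = 32/53
Sum = (19 + 28 + 10 + 30 + 32)/53 = 119/53

L = 119/53 = 2.2453 bits/symbol


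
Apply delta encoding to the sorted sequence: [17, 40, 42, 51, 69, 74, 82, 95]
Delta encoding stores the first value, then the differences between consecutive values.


First value: 17
Deltas:
  40 - 17 = 23
  42 - 40 = 2
  51 - 42 = 9
  69 - 51 = 18
  74 - 69 = 5
  82 - 74 = 8
  95 - 82 = 13


Delta encoded: [17, 23, 2, 9, 18, 5, 8, 13]


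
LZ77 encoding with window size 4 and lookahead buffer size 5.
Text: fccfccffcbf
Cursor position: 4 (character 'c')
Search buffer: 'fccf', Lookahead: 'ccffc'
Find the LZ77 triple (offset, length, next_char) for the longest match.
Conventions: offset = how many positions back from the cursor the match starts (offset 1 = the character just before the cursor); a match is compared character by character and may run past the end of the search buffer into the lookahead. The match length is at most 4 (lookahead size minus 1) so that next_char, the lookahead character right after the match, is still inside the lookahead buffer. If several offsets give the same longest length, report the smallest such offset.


Try each offset into the search buffer:
  offset=1 (pos 3, char 'f'): match length 0
  offset=2 (pos 2, char 'c'): match length 1
  offset=3 (pos 1, char 'c'): match length 3
  offset=4 (pos 0, char 'f'): match length 0
Longest match has length 3 at offset 3.
next_char = character at position 4 + 3 = 7 -> 'f'

Best match: offset=3, length=3 (matching 'ccf' starting at position 1)
LZ77 triple: (3, 3, 'f')


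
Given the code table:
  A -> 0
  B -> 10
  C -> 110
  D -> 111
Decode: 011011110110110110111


Decoding:
0 -> A
110 -> C
111 -> D
10 -> B
110 -> C
110 -> C
110 -> C
111 -> D


Result: ACDBCCCD


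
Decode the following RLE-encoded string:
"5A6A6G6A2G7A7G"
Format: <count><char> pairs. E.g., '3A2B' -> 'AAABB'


Expanding each <count><char> pair:
  5A -> 'AAAAA'
  6A -> 'AAAAAA'
  6G -> 'GGGGGG'
  6A -> 'AAAAAA'
  2G -> 'GG'
  7A -> 'AAAAAAA'
  7G -> 'GGGGGGG'

Decoded = AAAAAAAAAAAGGGGGGAAAAAAGGAAAAAAAGGGGGGG


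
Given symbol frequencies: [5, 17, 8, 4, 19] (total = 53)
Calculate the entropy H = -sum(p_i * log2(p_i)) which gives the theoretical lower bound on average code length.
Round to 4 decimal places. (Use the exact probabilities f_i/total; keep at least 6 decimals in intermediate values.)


Per-symbol terms -p_i * log2(p_i) with p_i = f_i/53:
  p = 5/53 = 0.094340: log2(p) = -3.405992, -p*log2(p) = 0.321320
  p = 17/53 = 0.320755: log2(p) = -1.640458, -p*log2(p) = 0.526185
  p = 8/53 = 0.150943: log2(p) = -2.727920, -p*log2(p) = 0.411762
  p = 4/53 = 0.075472: log2(p) = -3.727920, -p*log2(p) = 0.281352
  p = 19/53 = 0.358491: log2(p) = -1.479993, -p*log2(p) = 0.530564
H = 0.321320 + 0.526185 + 0.411762 + 0.281352 + 0.530564 = 2.071183

H = 2.0712 bits/symbol


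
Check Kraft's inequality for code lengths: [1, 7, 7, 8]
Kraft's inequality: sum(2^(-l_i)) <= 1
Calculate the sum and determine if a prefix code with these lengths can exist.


Sum = 2^(-1) + 2^(-7) + 2^(-7) + 2^(-8)
    = 0.5 + 0.0078125 + 0.0078125 + 0.00390625
    = 133/256 = 0.51953125
Since 0.51953125 <= 1, Kraft's inequality IS satisfied.
A prefix code with these lengths CAN exist.

Kraft sum = 0.51953125. Satisfied.


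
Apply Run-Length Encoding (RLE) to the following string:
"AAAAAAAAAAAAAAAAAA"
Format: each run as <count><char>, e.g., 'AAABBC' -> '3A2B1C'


Scanning runs left to right:
  i=0: run of 'A' x 18 -> '18A'

RLE = 18A


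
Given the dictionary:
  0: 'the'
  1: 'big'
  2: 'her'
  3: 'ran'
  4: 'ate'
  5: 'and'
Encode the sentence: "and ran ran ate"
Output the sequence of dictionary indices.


Look up each word in the dictionary:
  'and' -> 5
  'ran' -> 3
  'ran' -> 3
  'ate' -> 4

Encoded: [5, 3, 3, 4]


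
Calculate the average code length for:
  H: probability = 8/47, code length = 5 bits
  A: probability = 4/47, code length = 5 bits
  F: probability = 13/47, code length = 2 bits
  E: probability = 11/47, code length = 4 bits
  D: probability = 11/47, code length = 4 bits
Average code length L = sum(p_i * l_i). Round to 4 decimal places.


Weighted contributions p_i * l_i:
  H: (8/47) * 5 = 40/47
  A: (4/47) * 5 = 20/47
  F: (13/47) * 2 = 26/47
  E: (11/47) * 4 = 44/47
  D: (11/47) * 4 = 44/47
Sum = (40 + 20 + 26 + 44 + 44)/47 = 174/47

L = 174/47 = 3.7021 bits/symbol


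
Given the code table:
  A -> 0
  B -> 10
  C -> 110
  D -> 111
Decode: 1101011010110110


Decoding:
110 -> C
10 -> B
110 -> C
10 -> B
110 -> C
110 -> C


Result: CBCBCC


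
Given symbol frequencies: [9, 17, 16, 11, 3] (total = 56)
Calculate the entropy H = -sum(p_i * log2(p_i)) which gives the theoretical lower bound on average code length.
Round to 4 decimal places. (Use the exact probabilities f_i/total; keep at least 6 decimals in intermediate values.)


Per-symbol terms -p_i * log2(p_i) with p_i = f_i/56:
  p = 9/56 = 0.160714: log2(p) = -2.637430, -p*log2(p) = 0.423873
  p = 17/56 = 0.303571: log2(p) = -1.719892, -p*log2(p) = 0.522110
  p = 16/56 = 0.285714: log2(p) = -1.807355, -p*log2(p) = 0.516387
  p = 11/56 = 0.196429: log2(p) = -2.347923, -p*log2(p) = 0.461199
  p = 3/56 = 0.053571: log2(p) = -4.222392, -p*log2(p) = 0.226200
H = 0.423873 + 0.522110 + 0.516387 + 0.461199 + 0.226200 = 2.149769

H = 2.1498 bits/symbol


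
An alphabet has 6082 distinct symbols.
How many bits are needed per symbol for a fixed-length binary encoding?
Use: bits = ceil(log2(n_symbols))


log2(6082) = 12.5703
Bracket: 2^12 = 4096 < 6082 <= 2^13 = 8192
So ceil(log2(6082)) = 13

bits = ceil(log2(6082)) = ceil(12.5703) = 13 bits


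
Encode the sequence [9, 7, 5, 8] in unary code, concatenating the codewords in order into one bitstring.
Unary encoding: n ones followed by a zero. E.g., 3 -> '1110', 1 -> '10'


Encode each number as n ones followed by a terminating 0:
  9 -> 1111111110 (10 bits)
  7 -> 11111110 (8 bits)
  5 -> 111110 (6 bits)
  8 -> 111111110 (9 bits)
Total length = 10 + 8 + 6 + 9 = 33 bits.

Unary([9, 7, 5, 8]) = 111111111011111110111110111111110 (33 bits)


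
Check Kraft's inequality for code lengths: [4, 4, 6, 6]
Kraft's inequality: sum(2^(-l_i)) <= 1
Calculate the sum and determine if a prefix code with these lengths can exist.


Sum = 2^(-4) + 2^(-4) + 2^(-6) + 2^(-6)
    = 0.0625 + 0.0625 + 0.015625 + 0.015625
    = 10/64 = 0.15625
Since 0.15625 <= 1, Kraft's inequality IS satisfied.
A prefix code with these lengths CAN exist.

Kraft sum = 0.15625. Satisfied.


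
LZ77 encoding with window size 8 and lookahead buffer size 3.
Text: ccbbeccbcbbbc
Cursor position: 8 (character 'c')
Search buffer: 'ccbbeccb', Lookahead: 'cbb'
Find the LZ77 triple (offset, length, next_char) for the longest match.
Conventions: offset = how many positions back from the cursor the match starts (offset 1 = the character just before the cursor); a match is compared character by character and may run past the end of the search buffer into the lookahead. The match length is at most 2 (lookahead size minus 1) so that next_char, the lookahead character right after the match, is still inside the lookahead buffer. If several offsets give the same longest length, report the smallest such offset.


Try each offset into the search buffer:
  offset=1 (pos 7, char 'b'): match length 0
  offset=2 (pos 6, char 'c'): match length 2
  offset=3 (pos 5, char 'c'): match length 1
  offset=4 (pos 4, char 'e'): match length 0
  offset=5 (pos 3, char 'b'): match length 0
  offset=6 (pos 2, char 'b'): match length 0
  offset=7 (pos 1, char 'c'): match length 2
  offset=8 (pos 0, char 'c'): match length 1
Longest match has length 2, found at offsets 2, 7; take the smallest, offset 2.
next_char = character at position 8 + 2 = 10 -> 'b'

Best match: offset=2, length=2 (matching 'cb' starting at position 6)
LZ77 triple: (2, 2, 'b')


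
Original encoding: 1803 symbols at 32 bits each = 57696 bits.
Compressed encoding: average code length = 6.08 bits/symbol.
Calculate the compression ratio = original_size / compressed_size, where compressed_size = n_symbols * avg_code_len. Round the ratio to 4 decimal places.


original_size = n_symbols * orig_bits = 1803 * 32 = 57696 bits
compressed_size = n_symbols * avg_code_len = 1803 * 6.08 = 10962.24 bits
ratio = original_size / compressed_size = 57696 / 10962.24 = 5.2632

Compression ratio = 5.2632


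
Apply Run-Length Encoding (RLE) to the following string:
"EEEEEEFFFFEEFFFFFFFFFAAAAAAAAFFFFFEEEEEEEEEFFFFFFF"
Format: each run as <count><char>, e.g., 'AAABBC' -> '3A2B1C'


Scanning runs left to right:
  i=0: run of 'E' x 6 -> '6E'
  i=6: run of 'F' x 4 -> '4F'
  i=10: run of 'E' x 2 -> '2E'
  i=12: run of 'F' x 9 -> '9F'
  i=21: run of 'A' x 8 -> '8A'
  i=29: run of 'F' x 5 -> '5F'
  i=34: run of 'E' x 9 -> '9E'
  i=43: run of 'F' x 7 -> '7F'

RLE = 6E4F2E9F8A5F9E7F


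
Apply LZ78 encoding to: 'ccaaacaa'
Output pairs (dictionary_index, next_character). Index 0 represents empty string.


LZ78 encoding steps:
Dictionary: {0: ''}
Step 1: w='' (idx 0), next='c' -> output (0, 'c'), add 'c' as idx 1
Step 2: w='c' (idx 1), next='a' -> output (1, 'a'), add 'ca' as idx 2
Step 3: w='' (idx 0), next='a' -> output (0, 'a'), add 'a' as idx 3
Step 4: w='a' (idx 3), next='c' -> output (3, 'c'), add 'ac' as idx 4
Step 5: w='a' (idx 3), next='a' -> output (3, 'a'), add 'aa' as idx 5


Encoded: [(0, 'c'), (1, 'a'), (0, 'a'), (3, 'c'), (3, 'a')]


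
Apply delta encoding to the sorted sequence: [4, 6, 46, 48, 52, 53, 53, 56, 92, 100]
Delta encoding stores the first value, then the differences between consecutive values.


First value: 4
Deltas:
  6 - 4 = 2
  46 - 6 = 40
  48 - 46 = 2
  52 - 48 = 4
  53 - 52 = 1
  53 - 53 = 0
  56 - 53 = 3
  92 - 56 = 36
  100 - 92 = 8


Delta encoded: [4, 2, 40, 2, 4, 1, 0, 3, 36, 8]


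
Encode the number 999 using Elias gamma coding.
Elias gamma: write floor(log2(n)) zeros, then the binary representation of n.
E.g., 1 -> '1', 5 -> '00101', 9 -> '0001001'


num_bits = floor(log2(999)) + 1 = 10
leading_zeros = num_bits - 1 = 9
binary(999) = 1111100111

Elias gamma(999) = '000000000' + '1111100111' = 0000000001111100111 (19 bits)


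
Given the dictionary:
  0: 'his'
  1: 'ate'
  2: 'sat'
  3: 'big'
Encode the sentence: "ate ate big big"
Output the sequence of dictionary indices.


Look up each word in the dictionary:
  'ate' -> 1
  'ate' -> 1
  'big' -> 3
  'big' -> 3

Encoded: [1, 1, 3, 3]


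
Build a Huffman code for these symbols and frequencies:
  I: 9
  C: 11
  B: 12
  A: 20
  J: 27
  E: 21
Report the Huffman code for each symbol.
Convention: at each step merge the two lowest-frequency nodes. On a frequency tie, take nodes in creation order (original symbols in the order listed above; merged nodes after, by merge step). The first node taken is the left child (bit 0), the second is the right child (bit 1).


Huffman tree construction:
Step 1: Merge I(9) + C(11) = 20
Step 2: Merge B(12) + A(20) = 32
Step 3: Merge (I+C)(20) + E(21) = 41
Step 4: Merge J(27) + (B+A)(32) = 59
Step 5: Merge ((I+C)+E)(41) + (J+(B+A))(59) = 100
Read each symbol's code off the tree from the root (left child = 0, right child = 1).

Codes:
  I: 000 (length 3)
  C: 001 (length 3)
  B: 110 (length 3)
  A: 111 (length 3)
  J: 10 (length 2)
  E: 01 (length 2)
Average code length: 252/100 = 2.5200 bits/symbol


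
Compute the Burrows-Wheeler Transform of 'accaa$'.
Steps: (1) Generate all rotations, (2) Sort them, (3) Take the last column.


Rotations (sorted):
  0: $accaa -> last char: a
  1: a$acca -> last char: a
  2: aa$acc -> last char: c
  3: accaa$ -> last char: $
  4: caa$ac -> last char: c
  5: ccaa$a -> last char: a


BWT = aac$ca


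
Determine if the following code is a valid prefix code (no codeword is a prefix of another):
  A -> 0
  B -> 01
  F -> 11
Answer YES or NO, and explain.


Checking each pair (does one codeword prefix another?):
  A='0' vs B='01': prefix -- VIOLATION

NO -- this is NOT a valid prefix code. A (0) is a prefix of B (01).


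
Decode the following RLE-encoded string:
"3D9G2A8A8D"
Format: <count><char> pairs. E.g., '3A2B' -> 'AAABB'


Expanding each <count><char> pair:
  3D -> 'DDD'
  9G -> 'GGGGGGGGG'
  2A -> 'AA'
  8A -> 'AAAAAAAA'
  8D -> 'DDDDDDDD'

Decoded = DDDGGGGGGGGGAAAAAAAAAADDDDDDDD


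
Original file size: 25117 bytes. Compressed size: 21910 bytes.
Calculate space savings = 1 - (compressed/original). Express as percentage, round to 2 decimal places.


ratio = compressed/original = 21910/25117 = 0.872318
savings = 1 - ratio = 1 - 0.872318 = 0.127682
as a percentage: 0.127682 * 100 = 12.77%

Space savings = 1 - 21910/25117 = 12.77%


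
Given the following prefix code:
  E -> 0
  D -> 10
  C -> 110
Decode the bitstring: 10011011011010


Decoding step by step:
Bits 10 -> D
Bits 0 -> E
Bits 110 -> C
Bits 110 -> C
Bits 110 -> C
Bits 10 -> D


Decoded message: DECCCD


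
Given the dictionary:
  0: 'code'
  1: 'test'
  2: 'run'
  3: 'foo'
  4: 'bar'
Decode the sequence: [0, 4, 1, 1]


Look up each index in the dictionary:
  0 -> 'code'
  4 -> 'bar'
  1 -> 'test'
  1 -> 'test'

Decoded: "code bar test test"


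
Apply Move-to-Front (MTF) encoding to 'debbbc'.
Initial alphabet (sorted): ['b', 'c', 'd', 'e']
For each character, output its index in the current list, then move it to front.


MTF encoding:
'd': index 2 in ['b', 'c', 'd', 'e'] -> ['d', 'b', 'c', 'e']
'e': index 3 in ['d', 'b', 'c', 'e'] -> ['e', 'd', 'b', 'c']
'b': index 2 in ['e', 'd', 'b', 'c'] -> ['b', 'e', 'd', 'c']
'b': index 0 in ['b', 'e', 'd', 'c'] -> ['b', 'e', 'd', 'c']
'b': index 0 in ['b', 'e', 'd', 'c'] -> ['b', 'e', 'd', 'c']
'c': index 3 in ['b', 'e', 'd', 'c'] -> ['c', 'b', 'e', 'd']


Output: [2, 3, 2, 0, 0, 3]


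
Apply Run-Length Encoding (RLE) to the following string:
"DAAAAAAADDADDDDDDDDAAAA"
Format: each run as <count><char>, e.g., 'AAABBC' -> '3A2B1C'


Scanning runs left to right:
  i=0: run of 'D' x 1 -> '1D'
  i=1: run of 'A' x 7 -> '7A'
  i=8: run of 'D' x 2 -> '2D'
  i=10: run of 'A' x 1 -> '1A'
  i=11: run of 'D' x 8 -> '8D'
  i=19: run of 'A' x 4 -> '4A'

RLE = 1D7A2D1A8D4A


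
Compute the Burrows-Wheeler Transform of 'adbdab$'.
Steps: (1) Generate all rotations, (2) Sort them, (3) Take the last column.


Rotations (sorted):
  0: $adbdab -> last char: b
  1: ab$adbd -> last char: d
  2: adbdab$ -> last char: $
  3: b$adbda -> last char: a
  4: bdab$ad -> last char: d
  5: dab$adb -> last char: b
  6: dbdab$a -> last char: a


BWT = bd$adba


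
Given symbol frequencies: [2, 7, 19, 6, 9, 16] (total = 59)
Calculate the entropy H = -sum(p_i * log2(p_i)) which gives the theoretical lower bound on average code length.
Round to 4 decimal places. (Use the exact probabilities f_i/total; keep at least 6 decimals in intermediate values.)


Per-symbol terms -p_i * log2(p_i) with p_i = f_i/59:
  p = 2/59 = 0.033898: log2(p) = -4.882643, -p*log2(p) = 0.165513
  p = 7/59 = 0.118644: log2(p) = -3.075288, -p*log2(p) = 0.364865
  p = 19/59 = 0.322034: log2(p) = -1.634716, -p*log2(p) = 0.526434
  p = 6/59 = 0.101695: log2(p) = -3.297681, -p*log2(p) = 0.335357
  p = 9/59 = 0.152542: log2(p) = -2.712718, -p*log2(p) = 0.413804
  p = 16/59 = 0.271186: log2(p) = -1.882643, -p*log2(p) = 0.510547
H = 0.165513 + 0.364865 + 0.526434 + 0.335357 + 0.413804 + 0.510547 = 2.316520

H = 2.3165 bits/symbol


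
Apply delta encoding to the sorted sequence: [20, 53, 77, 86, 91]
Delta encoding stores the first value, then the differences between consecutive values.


First value: 20
Deltas:
  53 - 20 = 33
  77 - 53 = 24
  86 - 77 = 9
  91 - 86 = 5


Delta encoded: [20, 33, 24, 9, 5]


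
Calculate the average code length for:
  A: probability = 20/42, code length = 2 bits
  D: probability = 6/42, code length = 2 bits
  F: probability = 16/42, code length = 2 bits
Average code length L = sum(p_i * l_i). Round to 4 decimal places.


Weighted contributions p_i * l_i:
  A: (20/42) * 2 = 40/42
  D: (6/42) * 2 = 12/42
  F: (16/42) * 2 = 32/42
Sum = (40 + 12 + 32)/42 = 84/42

L = 84/42 = 2.0000 bits/symbol


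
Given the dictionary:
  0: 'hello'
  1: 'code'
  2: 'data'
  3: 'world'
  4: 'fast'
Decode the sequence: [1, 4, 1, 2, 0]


Look up each index in the dictionary:
  1 -> 'code'
  4 -> 'fast'
  1 -> 'code'
  2 -> 'data'
  0 -> 'hello'

Decoded: "code fast code data hello"


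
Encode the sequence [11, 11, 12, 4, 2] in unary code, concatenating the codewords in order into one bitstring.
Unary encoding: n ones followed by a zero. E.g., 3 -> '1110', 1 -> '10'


Encode each number as n ones followed by a terminating 0:
  11 -> 111111111110 (12 bits)
  11 -> 111111111110 (12 bits)
  12 -> 1111111111110 (13 bits)
  4 -> 11110 (5 bits)
  2 -> 110 (3 bits)
Total length = 12 + 12 + 13 + 5 + 3 = 45 bits.

Unary([11, 11, 12, 4, 2]) = 111111111110111111111110111111111111011110110 (45 bits)


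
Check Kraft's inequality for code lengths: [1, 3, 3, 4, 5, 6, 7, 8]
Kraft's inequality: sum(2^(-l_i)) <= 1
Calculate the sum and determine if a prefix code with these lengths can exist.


Sum = 2^(-1) + 2^(-3) + 2^(-3) + 2^(-4) + 2^(-5) + 2^(-6) + 2^(-7) + 2^(-8)
    = 0.5 + 0.125 + 0.125 + 0.0625 + 0.03125 + 0.015625 + 0.0078125 + 0.00390625
    = 223/256 = 0.87109375
Since 0.87109375 <= 1, Kraft's inequality IS satisfied.
A prefix code with these lengths CAN exist.

Kraft sum = 0.87109375. Satisfied.


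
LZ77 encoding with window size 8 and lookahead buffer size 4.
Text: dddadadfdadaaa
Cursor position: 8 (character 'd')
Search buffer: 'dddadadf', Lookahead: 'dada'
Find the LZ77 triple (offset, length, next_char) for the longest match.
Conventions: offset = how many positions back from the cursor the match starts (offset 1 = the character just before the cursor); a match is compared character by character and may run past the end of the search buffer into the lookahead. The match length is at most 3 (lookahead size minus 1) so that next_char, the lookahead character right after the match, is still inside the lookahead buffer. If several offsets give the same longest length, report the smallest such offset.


Try each offset into the search buffer:
  offset=1 (pos 7, char 'f'): match length 0
  offset=2 (pos 6, char 'd'): match length 1
  offset=3 (pos 5, char 'a'): match length 0
  offset=4 (pos 4, char 'd'): match length 3
  offset=5 (pos 3, char 'a'): match length 0
  offset=6 (pos 2, char 'd'): match length 3
  offset=7 (pos 1, char 'd'): match length 1
  offset=8 (pos 0, char 'd'): match length 1
Longest match has length 3, found at offsets 4, 6; take the smallest, offset 4.
next_char = character at position 8 + 3 = 11 -> 'a'

Best match: offset=4, length=3 (matching 'dad' starting at position 4)
LZ77 triple: (4, 3, 'a')


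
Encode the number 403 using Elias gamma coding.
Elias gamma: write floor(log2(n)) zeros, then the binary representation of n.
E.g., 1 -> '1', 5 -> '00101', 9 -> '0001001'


num_bits = floor(log2(403)) + 1 = 9
leading_zeros = num_bits - 1 = 8
binary(403) = 110010011

Elias gamma(403) = '00000000' + '110010011' = 00000000110010011 (17 bits)


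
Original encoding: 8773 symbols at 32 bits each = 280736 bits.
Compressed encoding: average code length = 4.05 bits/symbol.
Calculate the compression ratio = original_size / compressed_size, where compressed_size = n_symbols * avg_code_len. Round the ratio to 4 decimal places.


original_size = n_symbols * orig_bits = 8773 * 32 = 280736 bits
compressed_size = n_symbols * avg_code_len = 8773 * 4.05 = 35530.65 bits
ratio = original_size / compressed_size = 280736 / 35530.65 = 7.9012

Compression ratio = 7.9012


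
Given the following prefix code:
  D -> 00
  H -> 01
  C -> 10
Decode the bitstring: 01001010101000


Decoding step by step:
Bits 01 -> H
Bits 00 -> D
Bits 10 -> C
Bits 10 -> C
Bits 10 -> C
Bits 10 -> C
Bits 00 -> D


Decoded message: HDCCCCD


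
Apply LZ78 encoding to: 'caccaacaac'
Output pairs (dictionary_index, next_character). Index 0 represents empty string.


LZ78 encoding steps:
Dictionary: {0: ''}
Step 1: w='' (idx 0), next='c' -> output (0, 'c'), add 'c' as idx 1
Step 2: w='' (idx 0), next='a' -> output (0, 'a'), add 'a' as idx 2
Step 3: w='c' (idx 1), next='c' -> output (1, 'c'), add 'cc' as idx 3
Step 4: w='a' (idx 2), next='a' -> output (2, 'a'), add 'aa' as idx 4
Step 5: w='c' (idx 1), next='a' -> output (1, 'a'), add 'ca' as idx 5
Step 6: w='a' (idx 2), next='c' -> output (2, 'c'), add 'ac' as idx 6


Encoded: [(0, 'c'), (0, 'a'), (1, 'c'), (2, 'a'), (1, 'a'), (2, 'c')]


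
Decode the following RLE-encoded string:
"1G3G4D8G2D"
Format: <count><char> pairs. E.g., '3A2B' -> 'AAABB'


Expanding each <count><char> pair:
  1G -> 'G'
  3G -> 'GGG'
  4D -> 'DDDD'
  8G -> 'GGGGGGGG'
  2D -> 'DD'

Decoded = GGGGDDDDGGGGGGGGDD


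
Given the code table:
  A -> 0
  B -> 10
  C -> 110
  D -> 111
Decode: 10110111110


Decoding:
10 -> B
110 -> C
111 -> D
110 -> C


Result: BCDC


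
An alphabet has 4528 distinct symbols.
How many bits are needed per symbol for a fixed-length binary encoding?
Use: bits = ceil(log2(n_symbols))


log2(4528) = 12.1447
Bracket: 2^12 = 4096 < 4528 <= 2^13 = 8192
So ceil(log2(4528)) = 13

bits = ceil(log2(4528)) = ceil(12.1447) = 13 bits


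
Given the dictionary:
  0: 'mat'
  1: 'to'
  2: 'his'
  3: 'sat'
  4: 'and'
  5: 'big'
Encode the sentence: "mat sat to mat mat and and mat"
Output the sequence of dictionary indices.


Look up each word in the dictionary:
  'mat' -> 0
  'sat' -> 3
  'to' -> 1
  'mat' -> 0
  'mat' -> 0
  'and' -> 4
  'and' -> 4
  'mat' -> 0

Encoded: [0, 3, 1, 0, 0, 4, 4, 0]


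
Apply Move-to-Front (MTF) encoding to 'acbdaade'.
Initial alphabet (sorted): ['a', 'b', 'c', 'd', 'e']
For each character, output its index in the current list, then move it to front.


MTF encoding:
'a': index 0 in ['a', 'b', 'c', 'd', 'e'] -> ['a', 'b', 'c', 'd', 'e']
'c': index 2 in ['a', 'b', 'c', 'd', 'e'] -> ['c', 'a', 'b', 'd', 'e']
'b': index 2 in ['c', 'a', 'b', 'd', 'e'] -> ['b', 'c', 'a', 'd', 'e']
'd': index 3 in ['b', 'c', 'a', 'd', 'e'] -> ['d', 'b', 'c', 'a', 'e']
'a': index 3 in ['d', 'b', 'c', 'a', 'e'] -> ['a', 'd', 'b', 'c', 'e']
'a': index 0 in ['a', 'd', 'b', 'c', 'e'] -> ['a', 'd', 'b', 'c', 'e']
'd': index 1 in ['a', 'd', 'b', 'c', 'e'] -> ['d', 'a', 'b', 'c', 'e']
'e': index 4 in ['d', 'a', 'b', 'c', 'e'] -> ['e', 'd', 'a', 'b', 'c']


Output: [0, 2, 2, 3, 3, 0, 1, 4]


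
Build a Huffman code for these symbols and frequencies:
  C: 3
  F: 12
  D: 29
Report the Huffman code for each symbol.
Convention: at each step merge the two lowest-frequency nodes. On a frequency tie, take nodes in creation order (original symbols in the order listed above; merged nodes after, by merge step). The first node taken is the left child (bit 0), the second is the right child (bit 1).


Huffman tree construction:
Step 1: Merge C(3) + F(12) = 15
Step 2: Merge (C+F)(15) + D(29) = 44
Read each symbol's code off the tree from the root (left child = 0, right child = 1).

Codes:
  C: 00 (length 2)
  F: 01 (length 2)
  D: 1 (length 1)
Average code length: 59/44 = 1.3409 bits/symbol


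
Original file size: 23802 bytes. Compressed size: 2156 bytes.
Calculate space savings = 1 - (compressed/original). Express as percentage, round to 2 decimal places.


ratio = compressed/original = 2156/23802 = 0.090581
savings = 1 - ratio = 1 - 0.090581 = 0.909419
as a percentage: 0.909419 * 100 = 90.94%

Space savings = 1 - 2156/23802 = 90.94%


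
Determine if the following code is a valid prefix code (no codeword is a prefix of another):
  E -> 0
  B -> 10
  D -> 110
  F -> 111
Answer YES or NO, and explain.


Checking each pair (does one codeword prefix another?):
  E='0' vs B='10': no prefix
  E='0' vs D='110': no prefix
  E='0' vs F='111': no prefix
  B='10' vs E='0': no prefix
  B='10' vs D='110': no prefix
  B='10' vs F='111': no prefix
  D='110' vs E='0': no prefix
  D='110' vs B='10': no prefix
  D='110' vs F='111': no prefix
  F='111' vs E='0': no prefix
  F='111' vs B='10': no prefix
  F='111' vs D='110': no prefix
No violation found over all pairs.

YES -- this is a valid prefix code. No codeword is a prefix of any other codeword.


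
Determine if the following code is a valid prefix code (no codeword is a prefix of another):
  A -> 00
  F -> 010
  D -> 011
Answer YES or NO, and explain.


Checking each pair (does one codeword prefix another?):
  A='00' vs F='010': no prefix
  A='00' vs D='011': no prefix
  F='010' vs A='00': no prefix
  F='010' vs D='011': no prefix
  D='011' vs A='00': no prefix
  D='011' vs F='010': no prefix
No violation found over all pairs.

YES -- this is a valid prefix code. No codeword is a prefix of any other codeword.


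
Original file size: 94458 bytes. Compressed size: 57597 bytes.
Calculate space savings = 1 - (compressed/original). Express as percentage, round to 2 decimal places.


ratio = compressed/original = 57597/94458 = 0.609763
savings = 1 - ratio = 1 - 0.609763 = 0.390237
as a percentage: 0.390237 * 100 = 39.02%

Space savings = 1 - 57597/94458 = 39.02%


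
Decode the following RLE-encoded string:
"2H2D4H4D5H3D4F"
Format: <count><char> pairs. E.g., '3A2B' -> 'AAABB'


Expanding each <count><char> pair:
  2H -> 'HH'
  2D -> 'DD'
  4H -> 'HHHH'
  4D -> 'DDDD'
  5H -> 'HHHHH'
  3D -> 'DDD'
  4F -> 'FFFF'

Decoded = HHDDHHHHDDDDHHHHHDDDFFFF


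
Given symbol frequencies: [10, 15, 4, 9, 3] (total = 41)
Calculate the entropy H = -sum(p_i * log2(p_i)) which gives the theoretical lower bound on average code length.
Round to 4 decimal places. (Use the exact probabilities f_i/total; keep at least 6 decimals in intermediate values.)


Per-symbol terms -p_i * log2(p_i) with p_i = f_i/41:
  p = 10/41 = 0.243902: log2(p) = -2.035624, -p*log2(p) = 0.496494
  p = 15/41 = 0.365854: log2(p) = -1.450661, -p*log2(p) = 0.530730
  p = 4/41 = 0.097561: log2(p) = -3.357552, -p*log2(p) = 0.327566
  p = 9/41 = 0.219512: log2(p) = -2.187627, -p*log2(p) = 0.480211
  p = 3/41 = 0.073171: log2(p) = -3.772590, -p*log2(p) = 0.276043
H = 0.496494 + 0.530730 + 0.327566 + 0.480211 + 0.276043 = 2.111044

H = 2.111 bits/symbol
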